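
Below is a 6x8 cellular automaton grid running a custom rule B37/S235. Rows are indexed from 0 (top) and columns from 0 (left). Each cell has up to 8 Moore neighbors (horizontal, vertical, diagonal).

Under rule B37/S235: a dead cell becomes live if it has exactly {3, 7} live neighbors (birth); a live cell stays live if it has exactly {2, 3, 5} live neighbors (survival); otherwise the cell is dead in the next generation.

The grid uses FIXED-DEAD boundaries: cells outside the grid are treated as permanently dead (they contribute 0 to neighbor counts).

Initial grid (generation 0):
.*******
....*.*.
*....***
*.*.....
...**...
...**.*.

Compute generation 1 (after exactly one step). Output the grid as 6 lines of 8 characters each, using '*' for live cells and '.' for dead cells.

Simulating step by step:
Generation 0 (given above): 20 live cells
Generation 1: 23 live cells
(generation 1 grid is the final answer)

Answer: ..***.**
.**..*..
.*...***
.*.****.
..*.**..
...***..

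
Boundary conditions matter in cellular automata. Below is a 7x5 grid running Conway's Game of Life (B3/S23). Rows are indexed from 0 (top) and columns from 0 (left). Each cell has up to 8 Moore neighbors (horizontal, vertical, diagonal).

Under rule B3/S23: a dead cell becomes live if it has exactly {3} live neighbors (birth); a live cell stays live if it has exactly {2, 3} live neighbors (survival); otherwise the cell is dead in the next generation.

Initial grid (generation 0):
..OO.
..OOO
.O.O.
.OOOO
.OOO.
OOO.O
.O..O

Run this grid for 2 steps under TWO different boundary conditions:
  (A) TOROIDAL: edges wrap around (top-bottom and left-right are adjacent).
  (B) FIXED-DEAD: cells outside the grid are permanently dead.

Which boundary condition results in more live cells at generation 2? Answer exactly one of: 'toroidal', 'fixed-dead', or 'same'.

Under TOROIDAL boundary, generation 2:
.O..O
.OO..
.....
.....
.....
.....
....O
Population = 5

Under FIXED-DEAD boundary, generation 2:
...O.
.OOO.
OO...
.....
.....
O.OO.
OOOO.
Population = 13

Comparison: toroidal=5, fixed-dead=13 -> fixed-dead

Answer: fixed-dead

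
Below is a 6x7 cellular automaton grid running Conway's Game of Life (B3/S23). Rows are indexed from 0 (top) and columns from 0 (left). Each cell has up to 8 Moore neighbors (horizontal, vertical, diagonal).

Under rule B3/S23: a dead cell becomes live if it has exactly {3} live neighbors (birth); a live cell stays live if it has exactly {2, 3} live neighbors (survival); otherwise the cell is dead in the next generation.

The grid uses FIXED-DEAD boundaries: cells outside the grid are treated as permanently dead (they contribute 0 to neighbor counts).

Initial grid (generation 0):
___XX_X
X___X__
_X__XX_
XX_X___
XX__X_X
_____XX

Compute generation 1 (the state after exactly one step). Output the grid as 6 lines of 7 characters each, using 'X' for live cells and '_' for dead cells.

Answer: ___XXX_
_______
_XXXXX_
___X___
XXX_X_X
_____XX

Derivation:
Simulating step by step:
Generation 0 (given above): 17 live cells
Generation 1: 16 live cells
(generation 1 grid is the final answer)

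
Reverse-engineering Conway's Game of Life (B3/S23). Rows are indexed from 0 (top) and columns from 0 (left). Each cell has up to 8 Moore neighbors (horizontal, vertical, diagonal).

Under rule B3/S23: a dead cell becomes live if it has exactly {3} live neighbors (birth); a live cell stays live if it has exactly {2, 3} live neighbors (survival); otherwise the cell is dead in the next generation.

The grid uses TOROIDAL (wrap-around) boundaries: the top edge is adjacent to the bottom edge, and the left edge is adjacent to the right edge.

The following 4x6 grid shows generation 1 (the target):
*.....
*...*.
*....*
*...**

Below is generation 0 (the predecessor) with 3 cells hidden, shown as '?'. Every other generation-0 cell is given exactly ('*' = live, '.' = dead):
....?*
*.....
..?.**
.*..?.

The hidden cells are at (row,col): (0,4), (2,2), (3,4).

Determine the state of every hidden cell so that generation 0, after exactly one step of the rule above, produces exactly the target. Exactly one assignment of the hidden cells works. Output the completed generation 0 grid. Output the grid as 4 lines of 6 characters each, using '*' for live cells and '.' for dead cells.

Answer: .....*
*.....
....**
.*....

Derivation:
Hidden generation-0 cells (in order): (0,4), (2,2), (3,4).
A hidden cell only influences target cells in its own 3x3 neighborhood. Try each of the 2^3 = 8 assignments, step the completed generation 0 forward once under B3/S23, and compare with the target:
  (0,4)=. (2,2)=. (3,4)=. -> step reproduces the target at every cell -> ACCEPT
  (0,4)=. (2,2)=. (3,4)=* -> step gives (0,5)='*' but target has '.' -> reject
  (0,4)=. (2,2)=* (3,4)=. -> step gives (2,1)='*' but target has '.' -> reject
  (0,4)=. (2,2)=* (3,4)=* -> step gives (0,5)='*' but target has '.' -> reject
  (0,4)=* (2,2)=. (3,4)=. -> step gives (0,5)='*' but target has '.' -> reject
  (0,4)=* (2,2)=. (3,4)=* -> step gives (0,4)='*' but target has '.' -> reject
  (0,4)=* (2,2)=* (3,4)=. -> step gives (0,5)='*' but target has '.' -> reject
  (0,4)=* (2,2)=* (3,4)=* -> step gives (0,4)='*' but target has '.' -> reject
Unique solution: (0,4)=dead, (2,2)=dead, (3,4)=dead.
Check: live-neighbor counts of every cell in the completed generation 0:
321011
210134
321112
301133
Applying B3/S23 to generation 0 with these counts gives:
*.....
*...*.
*....*
*...**
which matches the target exactly.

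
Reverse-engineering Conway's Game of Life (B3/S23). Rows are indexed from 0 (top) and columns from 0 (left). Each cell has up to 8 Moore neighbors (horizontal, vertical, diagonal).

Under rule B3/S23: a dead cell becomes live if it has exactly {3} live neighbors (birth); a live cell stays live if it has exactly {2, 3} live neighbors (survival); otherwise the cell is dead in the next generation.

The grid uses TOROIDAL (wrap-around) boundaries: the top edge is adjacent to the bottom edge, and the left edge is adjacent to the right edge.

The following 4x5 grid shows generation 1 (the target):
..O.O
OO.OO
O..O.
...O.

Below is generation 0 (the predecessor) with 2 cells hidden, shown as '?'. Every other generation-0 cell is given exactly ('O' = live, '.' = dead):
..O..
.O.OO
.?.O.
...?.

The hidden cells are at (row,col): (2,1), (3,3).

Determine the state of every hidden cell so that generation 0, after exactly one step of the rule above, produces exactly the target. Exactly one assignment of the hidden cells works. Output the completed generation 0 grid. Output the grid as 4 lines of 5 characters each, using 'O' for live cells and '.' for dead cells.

Hidden generation-0 cells (in order): (2,1), (3,3).
A hidden cell only influences target cells in its own 3x3 neighborhood. Try each of the 2^2 = 4 assignments, step the completed generation 0 forward once under B3/S23, and compare with the target:
  (2,1)=. (3,3)=. -> step gives (0,3)='O' but target has '.' -> reject
  (2,1)=. (3,3)=O -> step gives (1,0)='.' but target has 'O' -> reject
  (2,1)=O (3,3)=. -> step gives (0,3)='O' but target has '.' -> reject
  (2,1)=O (3,3)=O -> step reproduces the target at every cell -> ACCEPT
Unique solution: (2,1)=live, (3,3)=live.
Check: live-neighbor counts of every cell in the completed generation 0:
22343
32532
31534
12422
Applying B3/S23 to generation 0 with these counts gives:
..O.O
OO.OO
O..O.
...O.
which matches the target exactly.

Answer: ..O..
.O.OO
.O.O.
...O.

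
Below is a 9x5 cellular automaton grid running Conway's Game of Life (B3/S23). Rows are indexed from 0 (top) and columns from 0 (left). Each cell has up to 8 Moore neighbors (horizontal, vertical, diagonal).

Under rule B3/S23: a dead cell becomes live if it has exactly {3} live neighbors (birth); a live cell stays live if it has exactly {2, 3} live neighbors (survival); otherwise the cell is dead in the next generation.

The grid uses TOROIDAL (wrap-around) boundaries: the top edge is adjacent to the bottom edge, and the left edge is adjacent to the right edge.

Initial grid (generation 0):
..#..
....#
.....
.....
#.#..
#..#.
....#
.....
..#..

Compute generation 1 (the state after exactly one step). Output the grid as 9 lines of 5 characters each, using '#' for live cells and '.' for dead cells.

Answer: ...#.
.....
.....
.....
.#..#
##.#.
....#
.....
.....

Derivation:
Simulating step by step:
Generation 0 (given above): 8 live cells
Generation 1: 7 live cells
(generation 1 grid is the final answer)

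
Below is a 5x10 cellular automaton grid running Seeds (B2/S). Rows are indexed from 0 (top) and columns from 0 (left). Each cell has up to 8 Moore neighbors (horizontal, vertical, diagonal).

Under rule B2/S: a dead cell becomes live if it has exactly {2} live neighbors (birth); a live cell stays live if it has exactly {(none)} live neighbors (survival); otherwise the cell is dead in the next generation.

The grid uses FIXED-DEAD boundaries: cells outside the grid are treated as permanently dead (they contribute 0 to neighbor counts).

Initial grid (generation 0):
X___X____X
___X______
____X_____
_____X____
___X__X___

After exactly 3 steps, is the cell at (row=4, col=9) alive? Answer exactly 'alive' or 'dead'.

Answer: dead

Derivation:
Simulating step by step:
Generation 0 (given above): 8 live cells
Generation 1: 8 live cells
___X______
_____X____
___X_X____
___X__X___
____XX____
Generation 2: 8 live cells
____X_____
__XX__X___
__X_______
__X_______
___X__X___
Generation 3: 7 live cells
__X__X____
_X__XX____
__________
_X________
__X_______

Cell (4,9) at generation 3: 0 -> dead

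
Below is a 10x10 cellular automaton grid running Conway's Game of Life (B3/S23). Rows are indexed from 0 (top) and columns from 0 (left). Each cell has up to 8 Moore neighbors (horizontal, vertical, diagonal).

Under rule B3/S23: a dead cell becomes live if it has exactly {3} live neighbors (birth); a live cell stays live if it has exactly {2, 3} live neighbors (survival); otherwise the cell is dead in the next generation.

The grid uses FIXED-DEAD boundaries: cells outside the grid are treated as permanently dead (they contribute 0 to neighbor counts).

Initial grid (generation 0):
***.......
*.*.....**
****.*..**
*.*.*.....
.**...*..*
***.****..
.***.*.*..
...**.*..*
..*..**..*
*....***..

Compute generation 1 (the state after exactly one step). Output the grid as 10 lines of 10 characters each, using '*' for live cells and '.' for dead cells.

Simulating step by step:
Generation 0 (given above): 45 live cells
Generation 1: 30 live cells
(generation 1 grid is the final answer)

Answer: *.*.......
........**
*...*...**
*...**..**
....*.**..
*...*..**.
*......**.
.*.....**.
...*....*.
.....*.*..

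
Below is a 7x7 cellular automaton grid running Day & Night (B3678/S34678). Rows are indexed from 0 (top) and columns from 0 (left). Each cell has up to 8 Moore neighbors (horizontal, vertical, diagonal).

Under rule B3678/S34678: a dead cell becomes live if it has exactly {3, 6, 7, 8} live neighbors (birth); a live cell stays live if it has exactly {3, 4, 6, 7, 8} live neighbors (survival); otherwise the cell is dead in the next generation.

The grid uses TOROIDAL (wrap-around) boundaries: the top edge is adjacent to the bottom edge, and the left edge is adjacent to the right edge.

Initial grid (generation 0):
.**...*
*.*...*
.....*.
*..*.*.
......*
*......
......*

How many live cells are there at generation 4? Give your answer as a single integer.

Simulating step by step:
Generation 0 (given above): 13 live cells
Generation 1: 14 live cells
.*...**
*....**
**..*..
....*..
*.....*
......*
.*.....
Generation 2: 11 live cells
.....**
....**.
*......
.*...**
.....*.
.......
.....**
Generation 3: 10 live cells
......*
.....*.
....*..
*.....*
......*
.....**
.....**
Generation 4: 11 live cells
......*
.......
.....**
.....*.
......*
*....**
*....**
Population at generation 4: 11

Answer: 11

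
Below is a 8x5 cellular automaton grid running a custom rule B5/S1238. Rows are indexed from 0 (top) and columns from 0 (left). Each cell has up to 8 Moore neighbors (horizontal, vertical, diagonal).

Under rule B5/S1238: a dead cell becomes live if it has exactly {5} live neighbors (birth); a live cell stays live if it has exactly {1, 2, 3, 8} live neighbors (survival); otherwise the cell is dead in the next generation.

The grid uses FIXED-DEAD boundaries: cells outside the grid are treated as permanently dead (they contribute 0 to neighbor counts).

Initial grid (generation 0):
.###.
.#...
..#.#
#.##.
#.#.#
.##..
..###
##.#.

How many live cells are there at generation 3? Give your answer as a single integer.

Answer: 13

Derivation:
Simulating step by step:
Generation 0 (given above): 20 live cells
Generation 1: 18 live cells
.###.
.##..
..#.#
###..
#..##
.....
.#..#
##.#.
Generation 2: 14 live cells
.#.#.
...#.
.....
#.##.
#..##
.....
.#..#
##.#.
Generation 3: 13 live cells
...#.
...#.
.....
#.##.
#..##
.....
.#..#
##.#.
Population at generation 3: 13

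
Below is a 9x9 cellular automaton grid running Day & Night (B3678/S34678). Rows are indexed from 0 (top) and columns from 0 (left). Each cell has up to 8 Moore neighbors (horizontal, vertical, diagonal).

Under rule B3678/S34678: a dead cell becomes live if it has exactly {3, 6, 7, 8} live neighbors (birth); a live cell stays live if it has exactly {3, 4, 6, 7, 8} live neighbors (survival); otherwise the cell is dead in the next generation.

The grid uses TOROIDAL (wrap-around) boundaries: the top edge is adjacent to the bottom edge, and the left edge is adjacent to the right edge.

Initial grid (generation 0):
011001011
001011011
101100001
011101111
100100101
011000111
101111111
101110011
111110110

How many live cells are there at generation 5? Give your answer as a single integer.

Simulating step by step:
Generation 0 (given above): 51 live cells
Generation 1: 41 live cells
000101100
001010010
100000010
110100100
001110010
111000011
010111011
011111111
011110101
Generation 2: 42 live cells
010001100
000101001
001100100
010110010
010100110
110101010
101001111
111111011
011111010
Generation 3: 43 live cells
100011110
000001010
001101010
001111010
011101110
110001101
110011101
011110101
001010110
Generation 4: 50 live cells
000110110
000101110
001111101
001111111
010110110
100101111
100011111
011011111
101111000
Generation 5: 53 live cells
000011011
000011101
001111111
110111111
000011111
111111111
001001111
011111100
001111100
Population at generation 5: 53

Answer: 53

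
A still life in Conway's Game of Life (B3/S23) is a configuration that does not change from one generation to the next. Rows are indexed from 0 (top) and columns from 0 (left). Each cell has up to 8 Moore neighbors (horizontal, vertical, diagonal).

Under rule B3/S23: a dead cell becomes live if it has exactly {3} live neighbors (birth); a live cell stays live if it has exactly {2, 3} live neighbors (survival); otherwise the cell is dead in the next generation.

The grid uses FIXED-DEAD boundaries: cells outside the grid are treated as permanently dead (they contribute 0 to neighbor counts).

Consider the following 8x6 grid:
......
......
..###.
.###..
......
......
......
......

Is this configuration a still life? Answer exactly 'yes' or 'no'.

Answer: no

Derivation:
Compute generation 1 and compare to generation 0 (given above):
Generation 1:
......
...#..
.#..#.
.#..#.
..#...
......
......
......
Cell (1,3) differs: gen0=0 vs gen1=1 -> NOT a still life.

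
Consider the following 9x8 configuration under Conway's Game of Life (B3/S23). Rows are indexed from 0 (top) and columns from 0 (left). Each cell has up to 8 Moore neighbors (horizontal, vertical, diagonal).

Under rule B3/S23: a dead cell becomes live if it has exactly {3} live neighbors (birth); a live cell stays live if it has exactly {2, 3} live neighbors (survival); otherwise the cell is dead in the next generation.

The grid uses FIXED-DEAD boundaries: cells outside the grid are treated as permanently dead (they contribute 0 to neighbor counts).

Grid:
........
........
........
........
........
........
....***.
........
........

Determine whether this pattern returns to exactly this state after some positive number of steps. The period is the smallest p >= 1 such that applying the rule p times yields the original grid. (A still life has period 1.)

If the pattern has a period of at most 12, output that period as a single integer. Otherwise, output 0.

Answer: 2

Derivation:
Simulating and comparing each generation to the original:
Gen 0 (original, given above): 3 live cells
Gen 1: 3 live cells, differs from original
Gen 2: 3 live cells, MATCHES original -> period = 2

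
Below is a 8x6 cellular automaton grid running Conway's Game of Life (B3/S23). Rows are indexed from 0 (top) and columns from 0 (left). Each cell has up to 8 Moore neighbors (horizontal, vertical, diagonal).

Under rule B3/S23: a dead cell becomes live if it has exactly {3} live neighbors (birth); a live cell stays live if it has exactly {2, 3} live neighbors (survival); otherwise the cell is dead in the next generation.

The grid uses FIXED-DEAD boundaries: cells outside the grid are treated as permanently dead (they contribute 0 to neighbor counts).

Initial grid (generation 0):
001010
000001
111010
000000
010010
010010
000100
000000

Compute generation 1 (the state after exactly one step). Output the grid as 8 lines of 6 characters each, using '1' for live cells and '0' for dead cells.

Answer: 000000
001011
010000
101100
000000
001110
000000
000000

Derivation:
Simulating step by step:
Generation 0 (given above): 12 live cells
Generation 1: 10 live cells
(generation 1 grid is the final answer)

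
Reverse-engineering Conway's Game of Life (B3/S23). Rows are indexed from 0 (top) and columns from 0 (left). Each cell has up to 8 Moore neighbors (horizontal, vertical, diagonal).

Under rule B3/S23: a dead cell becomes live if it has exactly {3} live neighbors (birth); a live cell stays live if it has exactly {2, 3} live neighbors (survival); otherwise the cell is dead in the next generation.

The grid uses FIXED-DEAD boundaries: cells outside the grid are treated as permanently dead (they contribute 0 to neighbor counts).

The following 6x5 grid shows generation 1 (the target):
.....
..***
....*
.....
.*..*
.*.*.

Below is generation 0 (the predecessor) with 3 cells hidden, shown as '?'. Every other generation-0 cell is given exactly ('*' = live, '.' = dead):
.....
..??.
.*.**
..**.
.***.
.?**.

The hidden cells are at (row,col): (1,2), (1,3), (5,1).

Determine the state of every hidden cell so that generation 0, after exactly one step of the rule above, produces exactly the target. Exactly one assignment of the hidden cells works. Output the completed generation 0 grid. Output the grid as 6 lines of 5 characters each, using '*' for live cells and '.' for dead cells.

Answer: .....
...*.
.*.**
..**.
.***.
..**.

Derivation:
Hidden generation-0 cells (in order): (1,2), (1,3), (5,1).
A hidden cell only influences target cells in its own 3x3 neighborhood. Try each of the 2^3 = 8 assignments, step the completed generation 0 forward once under B3/S23, and compare with the target:
  (1,2)=. (1,3)=. (5,1)=. -> step gives (1,2)='.' but target has '*' -> reject
  (1,2)=. (1,3)=. (5,1)=* -> step gives (1,2)='.' but target has '*' -> reject
  (1,2)=. (1,3)=* (5,1)=. -> step reproduces the target at every cell -> ACCEPT
  (1,2)=. (1,3)=* (5,1)=* -> step gives (4,1)='.' but target has '*' -> reject
  (1,2)=* (1,3)=. (5,1)=. -> step gives (1,4)='.' but target has '*' -> reject
  (1,2)=* (1,3)=. (5,1)=* -> step gives (1,4)='.' but target has '*' -> reject
  (1,2)=* (1,3)=* (5,1)=. -> step gives (2,1)='*' but target has '.' -> reject
  (1,2)=* (1,3)=* (5,1)=* -> step gives (2,1)='*' but target has '.' -> reject
Unique solution: (1,2)=dead, (1,3)=live, (5,1)=dead.
Check: live-neighbor counts of every cell in the completed generation 0:
00111
11323
11543
24654
13653
13432
Applying B3/S23 to generation 0 with these counts gives:
.....
..***
....*
.....
.*..*
.*.*.
which matches the target exactly.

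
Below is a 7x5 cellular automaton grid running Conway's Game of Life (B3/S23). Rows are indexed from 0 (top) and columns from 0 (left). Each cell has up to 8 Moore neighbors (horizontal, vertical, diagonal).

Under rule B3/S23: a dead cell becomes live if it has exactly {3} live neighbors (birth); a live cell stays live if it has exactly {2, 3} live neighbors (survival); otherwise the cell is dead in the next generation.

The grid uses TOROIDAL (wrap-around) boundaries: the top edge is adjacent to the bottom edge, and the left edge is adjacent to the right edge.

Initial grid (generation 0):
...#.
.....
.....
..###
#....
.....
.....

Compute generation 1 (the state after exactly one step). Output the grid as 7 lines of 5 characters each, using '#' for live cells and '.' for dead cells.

Simulating step by step:
Generation 0 (given above): 5 live cells
Generation 1: 5 live cells
(generation 1 grid is the final answer)

Answer: .....
.....
...#.
...##
...##
.....
.....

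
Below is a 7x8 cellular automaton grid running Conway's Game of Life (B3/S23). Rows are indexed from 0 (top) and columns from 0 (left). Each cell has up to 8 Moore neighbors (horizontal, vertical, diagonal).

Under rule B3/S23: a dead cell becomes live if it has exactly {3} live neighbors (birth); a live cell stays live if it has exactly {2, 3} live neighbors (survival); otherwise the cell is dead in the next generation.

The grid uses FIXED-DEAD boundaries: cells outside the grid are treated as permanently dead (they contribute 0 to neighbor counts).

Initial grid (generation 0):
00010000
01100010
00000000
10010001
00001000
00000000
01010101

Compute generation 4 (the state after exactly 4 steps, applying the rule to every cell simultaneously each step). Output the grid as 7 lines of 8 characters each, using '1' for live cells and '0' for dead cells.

Answer: 00100000
01010000
01010000
00100000
00000000
00000000
00000000

Derivation:
Simulating step by step:
Generation 0 (given above): 12 live cells
Generation 1: 5 live cells
00100000
00100000
01100000
00000000
00000000
00001000
00000000
Generation 2: 4 live cells
00000000
00110000
01100000
00000000
00000000
00000000
00000000
Generation 3: 6 live cells
00000000
01110000
01110000
00000000
00000000
00000000
00000000
Generation 4: 6 live cells
(generation 4 grid is the final answer)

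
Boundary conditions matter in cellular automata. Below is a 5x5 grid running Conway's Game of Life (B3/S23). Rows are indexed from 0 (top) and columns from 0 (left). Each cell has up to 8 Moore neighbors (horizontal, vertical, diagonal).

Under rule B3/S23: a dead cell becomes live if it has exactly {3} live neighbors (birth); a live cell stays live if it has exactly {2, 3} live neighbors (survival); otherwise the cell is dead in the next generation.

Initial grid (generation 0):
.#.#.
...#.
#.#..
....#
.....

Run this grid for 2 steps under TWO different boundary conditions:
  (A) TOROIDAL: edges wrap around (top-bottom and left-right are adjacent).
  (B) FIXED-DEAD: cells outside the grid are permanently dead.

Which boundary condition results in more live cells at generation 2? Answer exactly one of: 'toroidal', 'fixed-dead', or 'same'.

Under TOROIDAL boundary, generation 2:
..##.
#...#
#.###
.....
.....
Population = 8

Under FIXED-DEAD boundary, generation 2:
..#..
...#.
..#..
.....
.....
Population = 3

Comparison: toroidal=8, fixed-dead=3 -> toroidal

Answer: toroidal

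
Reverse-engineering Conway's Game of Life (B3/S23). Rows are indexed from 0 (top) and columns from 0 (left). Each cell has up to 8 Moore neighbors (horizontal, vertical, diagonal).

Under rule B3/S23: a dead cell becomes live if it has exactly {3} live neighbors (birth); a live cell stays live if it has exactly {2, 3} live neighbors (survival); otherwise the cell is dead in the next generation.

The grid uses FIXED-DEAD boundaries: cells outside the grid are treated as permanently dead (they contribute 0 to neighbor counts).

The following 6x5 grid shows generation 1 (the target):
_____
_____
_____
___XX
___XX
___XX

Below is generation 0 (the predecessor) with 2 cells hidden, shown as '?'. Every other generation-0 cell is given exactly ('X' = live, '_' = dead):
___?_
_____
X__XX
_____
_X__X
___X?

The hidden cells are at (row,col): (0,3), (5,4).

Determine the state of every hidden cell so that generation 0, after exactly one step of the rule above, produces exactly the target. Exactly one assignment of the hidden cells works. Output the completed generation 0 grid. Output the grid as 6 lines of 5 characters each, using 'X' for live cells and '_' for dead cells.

Answer: _____
_____
X__XX
_____
_X__X
___XX

Derivation:
Hidden generation-0 cells (in order): (0,3), (5,4).
A hidden cell only influences target cells in its own 3x3 neighborhood. Try each of the 2^2 = 4 assignments, step the completed generation 0 forward once under B3/S23, and compare with the target:
  (0,3)=_ (5,4)=_ -> step gives (4,3)='_' but target has 'X' -> reject
  (0,3)=_ (5,4)=X -> step reproduces the target at every cell -> ACCEPT
  (0,3)=X (5,4)=_ -> step gives (1,3)='X' but target has '_' -> reject
  (0,3)=X (5,4)=X -> step gives (1,3)='X' but target has '_' -> reject
Unique solution: (0,3)=dead, (5,4)=live.
Check: live-neighbor counts of every cell in the completed generation 0:
00000
11122
01111
22233
10232
11222
Applying B3/S23 to generation 0 with these counts gives:
_____
_____
_____
___XX
___XX
___XX
which matches the target exactly.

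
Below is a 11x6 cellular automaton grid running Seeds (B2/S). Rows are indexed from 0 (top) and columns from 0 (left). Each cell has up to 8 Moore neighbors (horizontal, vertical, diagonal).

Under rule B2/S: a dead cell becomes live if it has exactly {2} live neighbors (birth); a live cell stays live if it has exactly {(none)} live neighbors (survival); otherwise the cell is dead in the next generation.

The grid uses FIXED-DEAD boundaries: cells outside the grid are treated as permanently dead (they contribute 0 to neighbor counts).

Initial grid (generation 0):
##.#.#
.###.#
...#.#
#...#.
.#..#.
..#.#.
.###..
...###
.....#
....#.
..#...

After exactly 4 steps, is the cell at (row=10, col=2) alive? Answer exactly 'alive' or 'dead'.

Simulating step by step:
Generation 0 (given above): 25 live cells
Generation 1: 11 live cells
......
......
#.....
.##...
#.#...
#....#
......
.#....
......
...#.#
...#..
Generation 2: 9 live cells
......
......
..#...
...#..
...#..
......
##....
......
..#.#.
..#...
..#...
Generation 3: 13 live cells
......
......
...#..
....#.
..#.#.
###...
......
#.##..
.#....
......
.#.#..
Generation 4: 10 live cells
......
......
....#.
..#..#
#....#
......
......
......
#..#..
##....
..#...

Cell (10,2) at generation 4: 1 -> alive

Answer: alive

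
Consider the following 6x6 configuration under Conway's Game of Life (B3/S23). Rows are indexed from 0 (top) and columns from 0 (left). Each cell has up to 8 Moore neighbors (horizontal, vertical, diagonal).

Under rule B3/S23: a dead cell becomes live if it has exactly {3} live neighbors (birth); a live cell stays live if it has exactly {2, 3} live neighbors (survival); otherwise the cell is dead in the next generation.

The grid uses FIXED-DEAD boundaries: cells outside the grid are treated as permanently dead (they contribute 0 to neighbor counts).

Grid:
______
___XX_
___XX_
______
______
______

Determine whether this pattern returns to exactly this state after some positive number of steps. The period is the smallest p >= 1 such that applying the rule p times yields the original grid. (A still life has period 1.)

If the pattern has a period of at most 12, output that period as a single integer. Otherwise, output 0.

Simulating and comparing each generation to the original:
Gen 0 (original, given above): 4 live cells
Gen 1: 4 live cells, MATCHES original -> period = 1

Answer: 1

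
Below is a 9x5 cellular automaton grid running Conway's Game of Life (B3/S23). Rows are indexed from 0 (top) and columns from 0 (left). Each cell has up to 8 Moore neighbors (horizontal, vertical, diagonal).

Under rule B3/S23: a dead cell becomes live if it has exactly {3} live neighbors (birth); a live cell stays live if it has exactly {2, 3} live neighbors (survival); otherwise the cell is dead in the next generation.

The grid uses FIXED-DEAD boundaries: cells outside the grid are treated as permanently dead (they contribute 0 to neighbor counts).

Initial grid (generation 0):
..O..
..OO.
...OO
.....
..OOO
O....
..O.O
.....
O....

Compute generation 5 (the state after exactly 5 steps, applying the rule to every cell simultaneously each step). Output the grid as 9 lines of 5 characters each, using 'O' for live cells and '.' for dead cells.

Answer: ..OO.
.O..O
O...O
....O
....O
..OO.
.....
.....
.....

Derivation:
Simulating step by step:
Generation 0 (given above): 12 live cells
Generation 1: 12 live cells
..OO.
..O.O
..OOO
..O..
...O.
.OO.O
.....
.....
.....
Generation 2: 13 live cells
..OO.
.O..O
.OO.O
..O.O
.O.O.
..OO.
.....
.....
.....
Generation 3: 12 live cells
..OO.
.O..O
.OO.O
....O
.O..O
..OO.
.....
.....
.....
Generation 4: 14 live cells
..OO.
.O..O
.OO.O
.OO.O
..O.O
..OO.
.....
.....
.....
Generation 5: 10 live cells
(generation 5 grid is the final answer)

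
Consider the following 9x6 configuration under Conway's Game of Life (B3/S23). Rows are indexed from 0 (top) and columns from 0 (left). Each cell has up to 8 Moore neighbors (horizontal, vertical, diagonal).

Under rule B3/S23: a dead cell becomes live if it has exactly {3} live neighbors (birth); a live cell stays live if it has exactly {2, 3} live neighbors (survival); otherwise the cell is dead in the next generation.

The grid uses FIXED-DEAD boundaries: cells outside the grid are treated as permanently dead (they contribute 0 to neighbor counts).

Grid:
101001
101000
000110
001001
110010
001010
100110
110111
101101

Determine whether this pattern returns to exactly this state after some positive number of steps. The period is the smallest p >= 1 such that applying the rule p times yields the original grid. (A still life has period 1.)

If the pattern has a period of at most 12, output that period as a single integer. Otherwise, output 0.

Simulating and comparing each generation to the original:
Gen 0 (original, given above): 26 live cells
Gen 1: 24 live cells, differs from original
Gen 2: 19 live cells, differs from original
Gen 3: 21 live cells, differs from original
Gen 4: 14 live cells, differs from original
Gen 5: 15 live cells, differs from original
Gen 6: 9 live cells, differs from original
Gen 7: 5 live cells, differs from original
Gen 8: 5 live cells, differs from original
Gen 9: 3 live cells, differs from original
Gen 10: 2 live cells, differs from original
Gen 11: 0 live cells, differs from original
Gen 12: 0 live cells, differs from original
No period found within 12 steps.

Answer: 0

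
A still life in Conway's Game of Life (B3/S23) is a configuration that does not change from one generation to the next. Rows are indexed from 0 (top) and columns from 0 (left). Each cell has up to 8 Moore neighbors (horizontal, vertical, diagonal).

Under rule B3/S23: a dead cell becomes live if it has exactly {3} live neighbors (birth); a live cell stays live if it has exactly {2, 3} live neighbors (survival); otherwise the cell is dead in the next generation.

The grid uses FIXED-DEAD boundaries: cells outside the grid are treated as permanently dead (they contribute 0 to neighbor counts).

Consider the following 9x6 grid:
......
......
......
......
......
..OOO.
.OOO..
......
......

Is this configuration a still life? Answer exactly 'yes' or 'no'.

Compute generation 1 and compare to generation 0 (given above):
Generation 1:
......
......
......
......
...O..
.O..O.
.O..O.
..O...
......
Cell (4,3) differs: gen0=0 vs gen1=1 -> NOT a still life.

Answer: no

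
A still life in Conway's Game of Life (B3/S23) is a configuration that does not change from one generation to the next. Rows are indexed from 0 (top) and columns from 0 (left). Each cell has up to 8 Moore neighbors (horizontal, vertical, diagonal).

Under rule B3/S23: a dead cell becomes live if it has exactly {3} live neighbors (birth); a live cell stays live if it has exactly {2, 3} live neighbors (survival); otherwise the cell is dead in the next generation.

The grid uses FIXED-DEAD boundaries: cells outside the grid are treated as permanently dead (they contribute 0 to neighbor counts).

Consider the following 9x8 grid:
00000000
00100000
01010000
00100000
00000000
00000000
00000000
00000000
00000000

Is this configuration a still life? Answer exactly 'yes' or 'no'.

Compute generation 1 and compare to generation 0 (given above):
Generation 1:
00000000
00100000
01010000
00100000
00000000
00000000
00000000
00000000
00000000
The grids are IDENTICAL -> still life.

Answer: yes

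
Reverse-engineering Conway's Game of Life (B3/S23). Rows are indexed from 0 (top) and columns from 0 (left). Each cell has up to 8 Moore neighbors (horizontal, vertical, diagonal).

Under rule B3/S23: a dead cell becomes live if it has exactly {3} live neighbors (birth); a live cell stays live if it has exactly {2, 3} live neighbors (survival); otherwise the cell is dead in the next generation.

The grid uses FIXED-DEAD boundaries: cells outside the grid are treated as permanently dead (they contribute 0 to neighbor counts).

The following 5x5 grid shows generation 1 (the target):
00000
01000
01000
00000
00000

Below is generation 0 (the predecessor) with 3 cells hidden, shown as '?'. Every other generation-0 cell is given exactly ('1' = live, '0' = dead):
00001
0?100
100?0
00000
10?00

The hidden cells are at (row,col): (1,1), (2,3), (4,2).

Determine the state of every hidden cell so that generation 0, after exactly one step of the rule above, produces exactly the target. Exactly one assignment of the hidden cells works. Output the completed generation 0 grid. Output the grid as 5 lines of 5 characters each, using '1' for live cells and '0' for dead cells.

Answer: 00001
01100
10000
00000
10000

Derivation:
Hidden generation-0 cells (in order): (1,1), (2,3), (4,2).
A hidden cell only influences target cells in its own 3x3 neighborhood. Try each of the 2^3 = 8 assignments, step the completed generation 0 forward once under B3/S23, and compare with the target:
  (1,1)=0 (2,3)=0 (4,2)=0 -> step gives (1,1)='0' but target has '1' -> reject
  (1,1)=0 (2,3)=0 (4,2)=1 -> step gives (1,1)='0' but target has '1' -> reject
  (1,1)=0 (2,3)=1 (4,2)=0 -> step gives (1,1)='0' but target has '1' -> reject
  (1,1)=0 (2,3)=1 (4,2)=1 -> step gives (1,1)='0' but target has '1' -> reject
  (1,1)=1 (2,3)=0 (4,2)=0 -> step reproduces the target at every cell -> ACCEPT
  (1,1)=1 (2,3)=0 (4,2)=1 -> step gives (3,1)='1' but target has '0' -> reject
  (1,1)=1 (2,3)=1 (4,2)=0 -> step gives (1,2)='1' but target has '0' -> reject
  (1,1)=1 (2,3)=1 (4,2)=1 -> step gives (1,2)='1' but target has '0' -> reject
Unique solution: (1,1)=live, (2,3)=dead, (4,2)=dead.
Check: live-neighbor counts of every cell in the completed generation 0:
12220
22121
13210
22000
01000
Applying B3/S23 to generation 0 with these counts gives:
00000
01000
01000
00000
00000
which matches the target exactly.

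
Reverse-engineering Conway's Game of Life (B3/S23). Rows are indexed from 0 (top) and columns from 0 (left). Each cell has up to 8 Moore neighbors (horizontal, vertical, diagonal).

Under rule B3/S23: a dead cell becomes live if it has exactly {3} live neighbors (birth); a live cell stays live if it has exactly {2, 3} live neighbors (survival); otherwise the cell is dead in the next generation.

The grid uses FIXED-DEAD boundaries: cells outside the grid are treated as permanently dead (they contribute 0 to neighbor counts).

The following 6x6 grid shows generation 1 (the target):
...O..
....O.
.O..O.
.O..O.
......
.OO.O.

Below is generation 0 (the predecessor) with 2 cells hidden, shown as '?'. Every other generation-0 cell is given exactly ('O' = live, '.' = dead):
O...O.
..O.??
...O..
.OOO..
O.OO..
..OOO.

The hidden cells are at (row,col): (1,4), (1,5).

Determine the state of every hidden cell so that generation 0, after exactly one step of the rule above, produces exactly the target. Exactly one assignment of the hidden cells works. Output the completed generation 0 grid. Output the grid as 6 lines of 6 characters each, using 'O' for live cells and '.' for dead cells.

Answer: O...O.
..O.O.
...O..
.OOO..
O.OO..
..OOO.

Derivation:
Hidden generation-0 cells (in order): (1,4), (1,5).
A hidden cell only influences target cells in its own 3x3 neighborhood. Try each of the 2^2 = 4 assignments, step the completed generation 0 forward once under B3/S23, and compare with the target:
  (1,4)=. (1,5)=. -> step gives (0,3)='.' but target has 'O' -> reject
  (1,4)=. (1,5)=O -> step gives (0,3)='.' but target has 'O' -> reject
  (1,4)=O (1,5)=. -> step reproduces the target at every cell -> ACCEPT
  (1,4)=O (1,5)=O -> step gives (0,4)='O' but target has '.' -> reject
Unique solution: (1,4)=live, (1,5)=dead.
Check: live-neighbor counts of every cell in the completed generation 0:
021312
121422
135431
235430
156641
133421
Applying B3/S23 to generation 0 with these counts gives:
...O..
....O.
.O..O.
.O..O.
......
.OO.O.
which matches the target exactly.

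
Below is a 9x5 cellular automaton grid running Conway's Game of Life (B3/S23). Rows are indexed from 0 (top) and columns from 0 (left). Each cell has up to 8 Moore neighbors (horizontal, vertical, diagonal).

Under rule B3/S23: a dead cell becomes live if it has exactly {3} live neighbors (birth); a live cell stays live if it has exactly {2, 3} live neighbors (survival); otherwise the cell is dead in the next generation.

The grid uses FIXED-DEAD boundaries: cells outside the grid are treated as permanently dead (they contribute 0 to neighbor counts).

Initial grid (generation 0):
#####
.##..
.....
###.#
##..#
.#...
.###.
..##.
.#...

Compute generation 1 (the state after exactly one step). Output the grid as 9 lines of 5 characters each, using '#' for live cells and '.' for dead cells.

Answer: #..#.
#....
#..#.
#.##.
...#.
...#.
.#.#.
...#.
..#..

Derivation:
Simulating step by step:
Generation 0 (given above): 21 live cells
Generation 1: 14 live cells
(generation 1 grid is the final answer)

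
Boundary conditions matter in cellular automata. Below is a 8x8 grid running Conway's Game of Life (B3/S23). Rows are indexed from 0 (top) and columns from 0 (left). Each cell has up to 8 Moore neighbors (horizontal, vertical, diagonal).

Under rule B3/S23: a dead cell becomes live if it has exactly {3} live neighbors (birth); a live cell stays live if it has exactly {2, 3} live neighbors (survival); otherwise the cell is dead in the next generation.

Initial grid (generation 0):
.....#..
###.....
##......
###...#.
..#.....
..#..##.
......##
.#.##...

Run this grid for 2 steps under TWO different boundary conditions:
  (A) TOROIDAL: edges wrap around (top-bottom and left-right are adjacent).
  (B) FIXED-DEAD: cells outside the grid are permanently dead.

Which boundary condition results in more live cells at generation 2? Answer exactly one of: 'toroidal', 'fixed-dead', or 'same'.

Answer: toroidal

Derivation:
Under TOROIDAL boundary, generation 2:
.#.##..#
.#.#....
#......#
####...#
.#####..
#.......
...#....
..#...#.
Population = 22

Under FIXED-DEAD boundary, generation 2:
.#......
.#......
........
.###....
.#####.#
........
...##..#
...#....
Population = 15

Comparison: toroidal=22, fixed-dead=15 -> toroidal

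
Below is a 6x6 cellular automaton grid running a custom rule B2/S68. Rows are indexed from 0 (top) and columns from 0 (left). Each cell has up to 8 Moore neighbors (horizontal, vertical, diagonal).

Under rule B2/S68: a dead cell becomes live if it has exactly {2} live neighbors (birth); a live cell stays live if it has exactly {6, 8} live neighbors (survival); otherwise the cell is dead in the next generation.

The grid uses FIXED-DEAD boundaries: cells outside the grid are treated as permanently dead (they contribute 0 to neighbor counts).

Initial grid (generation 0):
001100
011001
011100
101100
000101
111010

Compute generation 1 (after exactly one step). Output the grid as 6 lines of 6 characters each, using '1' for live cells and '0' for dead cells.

Simulating step by step:
Generation 0 (given above): 17 live cells
Generation 1: 5 live cells
(generation 1 grid is the final answer)

Answer: 000010
101000
001000
000000
000000
000001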